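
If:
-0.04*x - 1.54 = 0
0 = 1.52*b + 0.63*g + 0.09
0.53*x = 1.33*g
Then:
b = 6.30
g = -15.34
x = -38.50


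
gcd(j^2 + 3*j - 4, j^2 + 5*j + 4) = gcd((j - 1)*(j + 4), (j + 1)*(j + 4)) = j + 4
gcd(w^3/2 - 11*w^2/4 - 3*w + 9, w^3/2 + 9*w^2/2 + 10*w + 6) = w + 2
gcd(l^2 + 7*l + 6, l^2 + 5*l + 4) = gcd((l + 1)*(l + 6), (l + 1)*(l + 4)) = l + 1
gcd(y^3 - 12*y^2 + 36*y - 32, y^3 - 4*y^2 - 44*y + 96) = y^2 - 10*y + 16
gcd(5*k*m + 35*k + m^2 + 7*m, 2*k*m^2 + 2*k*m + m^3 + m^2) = 1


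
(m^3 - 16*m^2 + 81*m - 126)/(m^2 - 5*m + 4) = (m^3 - 16*m^2 + 81*m - 126)/(m^2 - 5*m + 4)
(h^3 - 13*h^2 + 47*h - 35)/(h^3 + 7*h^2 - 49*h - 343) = (h^2 - 6*h + 5)/(h^2 + 14*h + 49)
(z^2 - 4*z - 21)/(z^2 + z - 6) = (z - 7)/(z - 2)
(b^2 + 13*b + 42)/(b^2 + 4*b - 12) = (b + 7)/(b - 2)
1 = 1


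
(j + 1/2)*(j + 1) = j^2 + 3*j/2 + 1/2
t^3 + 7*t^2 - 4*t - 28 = (t - 2)*(t + 2)*(t + 7)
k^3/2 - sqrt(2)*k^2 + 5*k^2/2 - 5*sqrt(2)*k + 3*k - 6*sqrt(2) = (k/2 + 1)*(k + 3)*(k - 2*sqrt(2))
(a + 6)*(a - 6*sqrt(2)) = a^2 - 6*sqrt(2)*a + 6*a - 36*sqrt(2)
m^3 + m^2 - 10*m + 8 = (m - 2)*(m - 1)*(m + 4)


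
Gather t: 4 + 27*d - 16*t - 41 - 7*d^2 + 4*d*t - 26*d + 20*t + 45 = -7*d^2 + d + t*(4*d + 4) + 8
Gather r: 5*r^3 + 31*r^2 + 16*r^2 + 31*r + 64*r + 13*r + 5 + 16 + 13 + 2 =5*r^3 + 47*r^2 + 108*r + 36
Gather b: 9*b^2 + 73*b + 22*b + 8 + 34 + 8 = 9*b^2 + 95*b + 50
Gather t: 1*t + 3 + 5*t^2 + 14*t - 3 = 5*t^2 + 15*t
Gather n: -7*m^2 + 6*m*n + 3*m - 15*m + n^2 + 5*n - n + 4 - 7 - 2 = -7*m^2 - 12*m + n^2 + n*(6*m + 4) - 5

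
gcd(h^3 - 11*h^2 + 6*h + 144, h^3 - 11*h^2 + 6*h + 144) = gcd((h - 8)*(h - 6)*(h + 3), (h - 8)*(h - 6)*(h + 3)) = h^3 - 11*h^2 + 6*h + 144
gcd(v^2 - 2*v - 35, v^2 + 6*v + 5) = v + 5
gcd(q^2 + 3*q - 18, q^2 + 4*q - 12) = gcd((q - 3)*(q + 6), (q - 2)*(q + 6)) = q + 6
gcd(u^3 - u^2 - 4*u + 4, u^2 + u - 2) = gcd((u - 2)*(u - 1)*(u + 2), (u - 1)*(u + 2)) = u^2 + u - 2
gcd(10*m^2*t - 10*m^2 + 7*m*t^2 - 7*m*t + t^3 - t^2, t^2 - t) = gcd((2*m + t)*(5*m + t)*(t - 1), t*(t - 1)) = t - 1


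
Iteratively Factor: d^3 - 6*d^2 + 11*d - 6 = (d - 2)*(d^2 - 4*d + 3) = (d - 3)*(d - 2)*(d - 1)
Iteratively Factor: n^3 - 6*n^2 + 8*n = (n - 2)*(n^2 - 4*n) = (n - 4)*(n - 2)*(n)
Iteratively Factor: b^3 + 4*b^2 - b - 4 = (b + 4)*(b^2 - 1) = (b - 1)*(b + 4)*(b + 1)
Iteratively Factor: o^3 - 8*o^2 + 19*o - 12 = (o - 4)*(o^2 - 4*o + 3) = (o - 4)*(o - 3)*(o - 1)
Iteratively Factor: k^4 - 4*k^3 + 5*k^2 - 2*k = (k - 2)*(k^3 - 2*k^2 + k) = k*(k - 2)*(k^2 - 2*k + 1) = k*(k - 2)*(k - 1)*(k - 1)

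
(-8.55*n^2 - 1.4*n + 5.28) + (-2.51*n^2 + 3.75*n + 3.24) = -11.06*n^2 + 2.35*n + 8.52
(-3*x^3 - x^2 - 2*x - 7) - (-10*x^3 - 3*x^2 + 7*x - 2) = 7*x^3 + 2*x^2 - 9*x - 5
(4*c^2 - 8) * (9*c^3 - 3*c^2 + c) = 36*c^5 - 12*c^4 - 68*c^3 + 24*c^2 - 8*c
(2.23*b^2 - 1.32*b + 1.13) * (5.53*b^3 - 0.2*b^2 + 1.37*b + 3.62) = 12.3319*b^5 - 7.7456*b^4 + 9.568*b^3 + 6.0382*b^2 - 3.2303*b + 4.0906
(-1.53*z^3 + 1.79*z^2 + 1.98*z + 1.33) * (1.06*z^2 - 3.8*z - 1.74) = -1.6218*z^5 + 7.7114*z^4 - 2.041*z^3 - 9.2288*z^2 - 8.4992*z - 2.3142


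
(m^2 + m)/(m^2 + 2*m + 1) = m/(m + 1)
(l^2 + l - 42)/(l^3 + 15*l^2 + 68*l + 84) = (l - 6)/(l^2 + 8*l + 12)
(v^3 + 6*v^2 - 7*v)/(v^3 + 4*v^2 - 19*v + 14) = v/(v - 2)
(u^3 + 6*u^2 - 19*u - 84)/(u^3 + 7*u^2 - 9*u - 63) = (u - 4)/(u - 3)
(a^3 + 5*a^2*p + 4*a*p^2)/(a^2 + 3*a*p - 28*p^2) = a*(a^2 + 5*a*p + 4*p^2)/(a^2 + 3*a*p - 28*p^2)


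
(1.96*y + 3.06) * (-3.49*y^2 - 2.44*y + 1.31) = -6.8404*y^3 - 15.4618*y^2 - 4.8988*y + 4.0086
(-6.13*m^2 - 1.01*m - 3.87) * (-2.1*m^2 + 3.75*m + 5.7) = 12.873*m^4 - 20.8665*m^3 - 30.6015*m^2 - 20.2695*m - 22.059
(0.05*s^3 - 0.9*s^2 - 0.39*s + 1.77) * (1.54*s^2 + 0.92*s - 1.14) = 0.077*s^5 - 1.34*s^4 - 1.4856*s^3 + 3.393*s^2 + 2.073*s - 2.0178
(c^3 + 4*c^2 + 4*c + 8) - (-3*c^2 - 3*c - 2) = c^3 + 7*c^2 + 7*c + 10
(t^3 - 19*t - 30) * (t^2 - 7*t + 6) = t^5 - 7*t^4 - 13*t^3 + 103*t^2 + 96*t - 180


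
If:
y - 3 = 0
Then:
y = 3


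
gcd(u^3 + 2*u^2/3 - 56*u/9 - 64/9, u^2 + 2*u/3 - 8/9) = u + 4/3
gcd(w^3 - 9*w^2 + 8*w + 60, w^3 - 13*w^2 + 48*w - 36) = w - 6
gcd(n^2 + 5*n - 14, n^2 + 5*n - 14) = n^2 + 5*n - 14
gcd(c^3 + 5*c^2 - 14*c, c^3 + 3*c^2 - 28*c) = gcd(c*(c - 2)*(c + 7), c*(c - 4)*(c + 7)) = c^2 + 7*c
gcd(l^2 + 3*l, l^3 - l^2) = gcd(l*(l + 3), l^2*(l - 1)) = l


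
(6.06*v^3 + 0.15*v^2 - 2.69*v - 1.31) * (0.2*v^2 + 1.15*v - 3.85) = 1.212*v^5 + 6.999*v^4 - 23.6965*v^3 - 3.933*v^2 + 8.85*v + 5.0435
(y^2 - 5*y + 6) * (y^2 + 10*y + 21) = y^4 + 5*y^3 - 23*y^2 - 45*y + 126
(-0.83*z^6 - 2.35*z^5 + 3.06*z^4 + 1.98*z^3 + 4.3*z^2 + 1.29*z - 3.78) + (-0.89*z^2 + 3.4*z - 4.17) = -0.83*z^6 - 2.35*z^5 + 3.06*z^4 + 1.98*z^3 + 3.41*z^2 + 4.69*z - 7.95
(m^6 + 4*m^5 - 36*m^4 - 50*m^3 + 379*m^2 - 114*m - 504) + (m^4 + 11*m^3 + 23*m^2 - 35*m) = m^6 + 4*m^5 - 35*m^4 - 39*m^3 + 402*m^2 - 149*m - 504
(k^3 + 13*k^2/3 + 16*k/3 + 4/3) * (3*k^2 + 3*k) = 3*k^5 + 16*k^4 + 29*k^3 + 20*k^2 + 4*k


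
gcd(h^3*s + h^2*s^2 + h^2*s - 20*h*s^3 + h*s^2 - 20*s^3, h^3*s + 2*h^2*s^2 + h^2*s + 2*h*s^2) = h*s + s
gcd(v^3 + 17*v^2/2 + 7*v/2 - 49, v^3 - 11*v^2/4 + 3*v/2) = v - 2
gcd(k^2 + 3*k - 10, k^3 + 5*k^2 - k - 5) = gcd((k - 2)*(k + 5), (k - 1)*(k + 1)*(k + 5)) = k + 5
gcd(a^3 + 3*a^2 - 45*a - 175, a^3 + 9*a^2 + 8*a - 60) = a + 5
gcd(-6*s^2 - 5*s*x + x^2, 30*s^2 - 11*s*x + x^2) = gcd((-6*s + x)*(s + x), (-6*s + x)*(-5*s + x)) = -6*s + x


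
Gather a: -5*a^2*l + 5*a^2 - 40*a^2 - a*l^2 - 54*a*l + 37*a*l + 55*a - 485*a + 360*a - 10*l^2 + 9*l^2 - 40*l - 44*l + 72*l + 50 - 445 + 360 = a^2*(-5*l - 35) + a*(-l^2 - 17*l - 70) - l^2 - 12*l - 35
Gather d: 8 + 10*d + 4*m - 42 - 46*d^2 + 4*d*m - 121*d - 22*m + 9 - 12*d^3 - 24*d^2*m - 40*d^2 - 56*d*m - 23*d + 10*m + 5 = -12*d^3 + d^2*(-24*m - 86) + d*(-52*m - 134) - 8*m - 20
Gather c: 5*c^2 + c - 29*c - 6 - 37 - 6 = 5*c^2 - 28*c - 49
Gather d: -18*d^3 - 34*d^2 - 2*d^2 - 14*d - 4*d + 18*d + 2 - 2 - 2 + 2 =-18*d^3 - 36*d^2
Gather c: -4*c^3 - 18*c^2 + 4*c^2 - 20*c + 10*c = -4*c^3 - 14*c^2 - 10*c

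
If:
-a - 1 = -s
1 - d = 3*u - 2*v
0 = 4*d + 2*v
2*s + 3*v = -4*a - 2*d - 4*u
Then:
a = -8*v/9 - 5/9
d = -v/2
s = 4/9 - 8*v/9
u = 5*v/6 + 1/3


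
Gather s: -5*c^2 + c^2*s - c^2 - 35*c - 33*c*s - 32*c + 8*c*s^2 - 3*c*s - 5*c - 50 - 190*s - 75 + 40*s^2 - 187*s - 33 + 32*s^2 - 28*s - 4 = -6*c^2 - 72*c + s^2*(8*c + 72) + s*(c^2 - 36*c - 405) - 162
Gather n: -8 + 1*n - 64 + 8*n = 9*n - 72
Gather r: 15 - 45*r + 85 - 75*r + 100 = 200 - 120*r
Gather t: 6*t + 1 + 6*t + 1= 12*t + 2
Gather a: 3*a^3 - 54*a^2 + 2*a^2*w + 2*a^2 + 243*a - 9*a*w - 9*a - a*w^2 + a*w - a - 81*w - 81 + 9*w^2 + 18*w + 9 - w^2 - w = 3*a^3 + a^2*(2*w - 52) + a*(-w^2 - 8*w + 233) + 8*w^2 - 64*w - 72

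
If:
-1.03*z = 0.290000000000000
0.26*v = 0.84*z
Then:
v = -0.91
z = -0.28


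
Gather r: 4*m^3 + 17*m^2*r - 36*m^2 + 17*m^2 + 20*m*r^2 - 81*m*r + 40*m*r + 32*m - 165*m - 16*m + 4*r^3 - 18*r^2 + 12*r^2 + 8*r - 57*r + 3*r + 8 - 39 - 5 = 4*m^3 - 19*m^2 - 149*m + 4*r^3 + r^2*(20*m - 6) + r*(17*m^2 - 41*m - 46) - 36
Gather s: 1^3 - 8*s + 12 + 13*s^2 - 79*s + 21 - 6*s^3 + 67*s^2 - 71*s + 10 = -6*s^3 + 80*s^2 - 158*s + 44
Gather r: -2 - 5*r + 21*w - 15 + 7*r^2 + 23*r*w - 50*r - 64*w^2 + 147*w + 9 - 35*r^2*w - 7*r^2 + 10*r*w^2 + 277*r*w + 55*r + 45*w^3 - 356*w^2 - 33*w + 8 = -35*r^2*w + r*(10*w^2 + 300*w) + 45*w^3 - 420*w^2 + 135*w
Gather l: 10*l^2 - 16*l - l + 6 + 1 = 10*l^2 - 17*l + 7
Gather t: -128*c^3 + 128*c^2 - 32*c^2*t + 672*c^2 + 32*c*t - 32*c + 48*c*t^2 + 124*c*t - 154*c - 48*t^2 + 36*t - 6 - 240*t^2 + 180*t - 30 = -128*c^3 + 800*c^2 - 186*c + t^2*(48*c - 288) + t*(-32*c^2 + 156*c + 216) - 36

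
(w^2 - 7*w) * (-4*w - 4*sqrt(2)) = -4*w^3 - 4*sqrt(2)*w^2 + 28*w^2 + 28*sqrt(2)*w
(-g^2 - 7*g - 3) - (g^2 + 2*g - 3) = -2*g^2 - 9*g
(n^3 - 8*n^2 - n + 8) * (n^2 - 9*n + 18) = n^5 - 17*n^4 + 89*n^3 - 127*n^2 - 90*n + 144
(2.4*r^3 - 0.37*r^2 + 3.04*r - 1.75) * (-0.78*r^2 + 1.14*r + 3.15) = -1.872*r^5 + 3.0246*r^4 + 4.767*r^3 + 3.6651*r^2 + 7.581*r - 5.5125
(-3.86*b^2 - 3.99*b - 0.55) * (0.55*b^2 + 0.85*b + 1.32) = -2.123*b^4 - 5.4755*b^3 - 8.7892*b^2 - 5.7343*b - 0.726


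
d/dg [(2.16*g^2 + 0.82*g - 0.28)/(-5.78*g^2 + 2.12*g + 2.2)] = (9.3188*g^2 + 6.2672*g + 2.3976)/(33.4084*g^4 - 24.5072*g^3 - 20.9376*g^2 + 9.328*g + 4.84)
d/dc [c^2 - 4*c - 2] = 2*c - 4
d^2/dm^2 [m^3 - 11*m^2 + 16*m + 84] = 6*m - 22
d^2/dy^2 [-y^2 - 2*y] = -2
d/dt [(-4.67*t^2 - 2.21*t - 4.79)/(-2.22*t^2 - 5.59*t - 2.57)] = (21.1991*t^2 + 2.7362*t - 21.0964)/(4.9284*t^4 + 24.8196*t^3 + 42.6589*t^2 + 28.7326*t + 6.6049)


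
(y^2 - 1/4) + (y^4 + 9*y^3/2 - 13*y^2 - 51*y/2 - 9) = y^4 + 9*y^3/2 - 12*y^2 - 51*y/2 - 37/4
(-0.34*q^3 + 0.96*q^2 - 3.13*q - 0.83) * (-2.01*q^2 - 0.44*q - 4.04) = 0.6834*q^5 - 1.78*q^4 + 7.2425*q^3 - 0.832900000000001*q^2 + 13.0104*q + 3.3532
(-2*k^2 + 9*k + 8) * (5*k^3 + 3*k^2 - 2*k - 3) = -10*k^5 + 39*k^4 + 71*k^3 + 12*k^2 - 43*k - 24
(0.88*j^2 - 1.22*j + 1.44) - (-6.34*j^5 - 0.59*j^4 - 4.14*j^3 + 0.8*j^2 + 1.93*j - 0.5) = 6.34*j^5 + 0.59*j^4 + 4.14*j^3 + 0.08*j^2 - 3.15*j + 1.94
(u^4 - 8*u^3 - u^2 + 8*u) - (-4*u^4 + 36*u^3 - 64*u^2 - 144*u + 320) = 5*u^4 - 44*u^3 + 63*u^2 + 152*u - 320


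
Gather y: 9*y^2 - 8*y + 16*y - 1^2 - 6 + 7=9*y^2 + 8*y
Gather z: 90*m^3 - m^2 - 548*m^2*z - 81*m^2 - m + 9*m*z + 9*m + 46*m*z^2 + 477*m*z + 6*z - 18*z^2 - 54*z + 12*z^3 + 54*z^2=90*m^3 - 82*m^2 + 8*m + 12*z^3 + z^2*(46*m + 36) + z*(-548*m^2 + 486*m - 48)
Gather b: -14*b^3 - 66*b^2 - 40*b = -14*b^3 - 66*b^2 - 40*b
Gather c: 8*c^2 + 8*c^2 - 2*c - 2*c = 16*c^2 - 4*c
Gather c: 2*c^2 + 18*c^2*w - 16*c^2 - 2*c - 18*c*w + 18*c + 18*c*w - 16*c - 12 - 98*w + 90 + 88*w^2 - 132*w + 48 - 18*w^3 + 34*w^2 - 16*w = c^2*(18*w - 14) - 18*w^3 + 122*w^2 - 246*w + 126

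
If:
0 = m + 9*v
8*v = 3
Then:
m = -27/8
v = 3/8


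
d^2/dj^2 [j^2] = 2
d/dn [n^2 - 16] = 2*n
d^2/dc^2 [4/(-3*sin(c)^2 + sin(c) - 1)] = 4*(36*sin(c)^4 - 9*sin(c)^3 - 65*sin(c)^2 + 19*sin(c) + 4)/(3*sin(c)^2 - sin(c) + 1)^3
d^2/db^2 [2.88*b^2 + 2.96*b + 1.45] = 5.76000000000000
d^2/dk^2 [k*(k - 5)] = 2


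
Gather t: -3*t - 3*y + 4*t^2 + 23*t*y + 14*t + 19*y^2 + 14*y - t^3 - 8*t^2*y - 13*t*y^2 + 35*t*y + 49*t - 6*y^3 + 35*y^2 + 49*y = -t^3 + t^2*(4 - 8*y) + t*(-13*y^2 + 58*y + 60) - 6*y^3 + 54*y^2 + 60*y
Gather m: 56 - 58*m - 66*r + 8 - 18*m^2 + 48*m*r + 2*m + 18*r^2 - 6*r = -18*m^2 + m*(48*r - 56) + 18*r^2 - 72*r + 64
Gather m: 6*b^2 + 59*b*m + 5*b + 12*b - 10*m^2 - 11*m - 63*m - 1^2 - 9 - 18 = 6*b^2 + 17*b - 10*m^2 + m*(59*b - 74) - 28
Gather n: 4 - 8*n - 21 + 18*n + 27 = 10*n + 10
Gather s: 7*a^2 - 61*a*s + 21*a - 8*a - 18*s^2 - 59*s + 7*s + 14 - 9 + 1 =7*a^2 + 13*a - 18*s^2 + s*(-61*a - 52) + 6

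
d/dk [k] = 1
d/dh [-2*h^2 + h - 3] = 1 - 4*h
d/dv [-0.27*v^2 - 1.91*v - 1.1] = -0.54*v - 1.91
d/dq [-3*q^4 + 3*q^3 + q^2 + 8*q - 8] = -12*q^3 + 9*q^2 + 2*q + 8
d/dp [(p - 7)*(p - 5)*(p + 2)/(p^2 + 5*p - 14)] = (p^4 + 10*p^3 - 103*p^2 + 140*p - 504)/(p^4 + 10*p^3 - 3*p^2 - 140*p + 196)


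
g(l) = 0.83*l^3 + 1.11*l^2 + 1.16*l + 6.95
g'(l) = 2.49*l^2 + 2.22*l + 1.16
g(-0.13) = 6.82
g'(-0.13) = 0.91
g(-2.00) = 2.43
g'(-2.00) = 6.68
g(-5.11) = -80.74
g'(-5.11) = 54.83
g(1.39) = 12.94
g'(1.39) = 9.06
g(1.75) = 16.83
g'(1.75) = 12.67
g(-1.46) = 5.04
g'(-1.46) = 3.23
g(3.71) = 68.92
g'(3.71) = 43.67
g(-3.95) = -31.47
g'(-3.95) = 31.24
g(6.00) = 233.15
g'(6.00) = 104.12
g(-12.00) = -1281.37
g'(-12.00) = 333.08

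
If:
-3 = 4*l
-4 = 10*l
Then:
No Solution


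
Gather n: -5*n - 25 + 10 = -5*n - 15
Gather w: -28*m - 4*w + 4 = -28*m - 4*w + 4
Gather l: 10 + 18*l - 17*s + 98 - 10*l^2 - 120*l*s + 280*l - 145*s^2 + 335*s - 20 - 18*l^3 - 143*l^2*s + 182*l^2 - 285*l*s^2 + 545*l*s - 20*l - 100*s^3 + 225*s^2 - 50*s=-18*l^3 + l^2*(172 - 143*s) + l*(-285*s^2 + 425*s + 278) - 100*s^3 + 80*s^2 + 268*s + 88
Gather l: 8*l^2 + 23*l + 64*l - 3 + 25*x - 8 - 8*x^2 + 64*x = 8*l^2 + 87*l - 8*x^2 + 89*x - 11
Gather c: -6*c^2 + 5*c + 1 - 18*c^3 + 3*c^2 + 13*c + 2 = -18*c^3 - 3*c^2 + 18*c + 3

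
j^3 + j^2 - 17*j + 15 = (j - 3)*(j - 1)*(j + 5)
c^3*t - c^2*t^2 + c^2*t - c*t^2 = c*(c - t)*(c*t + t)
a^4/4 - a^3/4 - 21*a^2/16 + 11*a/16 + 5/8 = (a/4 + 1/2)*(a - 5/2)*(a - 1)*(a + 1/2)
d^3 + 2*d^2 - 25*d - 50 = (d - 5)*(d + 2)*(d + 5)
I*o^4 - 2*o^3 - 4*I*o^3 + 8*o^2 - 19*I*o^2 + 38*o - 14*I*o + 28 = (o - 7)*(o + 2)*(o + 2*I)*(I*o + I)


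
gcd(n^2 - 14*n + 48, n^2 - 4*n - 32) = n - 8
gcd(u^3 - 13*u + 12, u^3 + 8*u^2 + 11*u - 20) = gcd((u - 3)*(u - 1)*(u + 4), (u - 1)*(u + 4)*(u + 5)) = u^2 + 3*u - 4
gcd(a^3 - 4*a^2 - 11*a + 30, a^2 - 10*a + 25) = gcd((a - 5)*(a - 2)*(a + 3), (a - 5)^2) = a - 5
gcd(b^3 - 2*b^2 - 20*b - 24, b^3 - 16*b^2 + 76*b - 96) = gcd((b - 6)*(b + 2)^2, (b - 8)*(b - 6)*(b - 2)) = b - 6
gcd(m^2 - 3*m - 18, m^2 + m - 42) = m - 6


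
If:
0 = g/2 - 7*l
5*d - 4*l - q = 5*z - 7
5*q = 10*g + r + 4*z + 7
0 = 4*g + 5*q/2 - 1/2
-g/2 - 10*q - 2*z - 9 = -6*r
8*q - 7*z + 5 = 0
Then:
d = 106831/36715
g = -5006/3147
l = -2503/22029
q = 8639/3147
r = 22742/3147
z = 12121/3147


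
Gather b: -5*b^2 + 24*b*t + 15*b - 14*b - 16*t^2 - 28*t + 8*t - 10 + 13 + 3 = -5*b^2 + b*(24*t + 1) - 16*t^2 - 20*t + 6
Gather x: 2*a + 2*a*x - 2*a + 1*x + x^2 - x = 2*a*x + x^2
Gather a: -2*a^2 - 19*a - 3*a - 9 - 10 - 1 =-2*a^2 - 22*a - 20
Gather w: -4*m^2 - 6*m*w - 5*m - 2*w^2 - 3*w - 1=-4*m^2 - 5*m - 2*w^2 + w*(-6*m - 3) - 1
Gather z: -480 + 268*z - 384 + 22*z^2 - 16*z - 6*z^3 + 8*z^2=-6*z^3 + 30*z^2 + 252*z - 864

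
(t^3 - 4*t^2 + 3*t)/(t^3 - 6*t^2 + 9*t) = (t - 1)/(t - 3)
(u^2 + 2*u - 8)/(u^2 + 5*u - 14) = (u + 4)/(u + 7)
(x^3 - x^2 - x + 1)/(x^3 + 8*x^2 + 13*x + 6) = (x^2 - 2*x + 1)/(x^2 + 7*x + 6)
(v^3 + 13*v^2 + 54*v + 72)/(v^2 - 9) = (v^2 + 10*v + 24)/(v - 3)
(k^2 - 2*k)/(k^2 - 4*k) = (k - 2)/(k - 4)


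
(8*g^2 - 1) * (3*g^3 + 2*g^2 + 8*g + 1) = 24*g^5 + 16*g^4 + 61*g^3 + 6*g^2 - 8*g - 1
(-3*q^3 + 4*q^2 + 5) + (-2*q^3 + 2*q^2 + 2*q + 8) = -5*q^3 + 6*q^2 + 2*q + 13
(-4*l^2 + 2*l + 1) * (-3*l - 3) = 12*l^3 + 6*l^2 - 9*l - 3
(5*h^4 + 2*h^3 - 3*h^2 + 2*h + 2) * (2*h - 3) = 10*h^5 - 11*h^4 - 12*h^3 + 13*h^2 - 2*h - 6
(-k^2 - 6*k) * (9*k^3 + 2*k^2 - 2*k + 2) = -9*k^5 - 56*k^4 - 10*k^3 + 10*k^2 - 12*k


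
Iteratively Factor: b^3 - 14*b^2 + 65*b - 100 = (b - 5)*(b^2 - 9*b + 20) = (b - 5)*(b - 4)*(b - 5)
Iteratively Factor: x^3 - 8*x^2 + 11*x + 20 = (x - 4)*(x^2 - 4*x - 5) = (x - 5)*(x - 4)*(x + 1)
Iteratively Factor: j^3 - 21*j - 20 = (j - 5)*(j^2 + 5*j + 4) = (j - 5)*(j + 1)*(j + 4)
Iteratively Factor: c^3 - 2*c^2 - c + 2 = (c + 1)*(c^2 - 3*c + 2) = (c - 1)*(c + 1)*(c - 2)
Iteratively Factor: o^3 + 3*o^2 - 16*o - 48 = (o - 4)*(o^2 + 7*o + 12) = (o - 4)*(o + 4)*(o + 3)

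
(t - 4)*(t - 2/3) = t^2 - 14*t/3 + 8/3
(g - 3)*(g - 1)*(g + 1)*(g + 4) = g^4 + g^3 - 13*g^2 - g + 12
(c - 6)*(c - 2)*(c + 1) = c^3 - 7*c^2 + 4*c + 12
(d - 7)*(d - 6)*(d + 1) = d^3 - 12*d^2 + 29*d + 42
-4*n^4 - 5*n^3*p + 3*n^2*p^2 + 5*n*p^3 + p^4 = (-n + p)*(n + p)^2*(4*n + p)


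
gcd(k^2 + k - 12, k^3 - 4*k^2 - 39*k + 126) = k - 3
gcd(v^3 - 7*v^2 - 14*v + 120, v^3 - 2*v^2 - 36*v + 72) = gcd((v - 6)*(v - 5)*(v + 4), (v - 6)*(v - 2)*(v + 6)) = v - 6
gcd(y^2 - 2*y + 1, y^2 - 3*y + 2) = y - 1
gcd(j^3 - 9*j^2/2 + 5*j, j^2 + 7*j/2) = j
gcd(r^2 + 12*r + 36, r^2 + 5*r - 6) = r + 6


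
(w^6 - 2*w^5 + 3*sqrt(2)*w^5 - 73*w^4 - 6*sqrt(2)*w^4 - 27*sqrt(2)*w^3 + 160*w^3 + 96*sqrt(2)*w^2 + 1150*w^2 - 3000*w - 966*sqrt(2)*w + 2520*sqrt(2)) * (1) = w^6 - 2*w^5 + 3*sqrt(2)*w^5 - 73*w^4 - 6*sqrt(2)*w^4 - 27*sqrt(2)*w^3 + 160*w^3 + 96*sqrt(2)*w^2 + 1150*w^2 - 3000*w - 966*sqrt(2)*w + 2520*sqrt(2)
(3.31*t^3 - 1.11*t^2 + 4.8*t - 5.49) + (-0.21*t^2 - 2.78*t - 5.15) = 3.31*t^3 - 1.32*t^2 + 2.02*t - 10.64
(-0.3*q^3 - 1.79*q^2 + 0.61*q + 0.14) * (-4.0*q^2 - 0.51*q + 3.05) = 1.2*q^5 + 7.313*q^4 - 2.4421*q^3 - 6.3306*q^2 + 1.7891*q + 0.427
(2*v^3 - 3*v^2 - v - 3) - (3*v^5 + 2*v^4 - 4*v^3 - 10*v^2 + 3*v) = -3*v^5 - 2*v^4 + 6*v^3 + 7*v^2 - 4*v - 3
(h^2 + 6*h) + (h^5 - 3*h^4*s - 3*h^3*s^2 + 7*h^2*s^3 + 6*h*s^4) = h^5 - 3*h^4*s - 3*h^3*s^2 + 7*h^2*s^3 + h^2 + 6*h*s^4 + 6*h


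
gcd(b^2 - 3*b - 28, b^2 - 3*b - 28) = b^2 - 3*b - 28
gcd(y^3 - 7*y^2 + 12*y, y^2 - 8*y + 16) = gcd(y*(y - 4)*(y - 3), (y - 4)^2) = y - 4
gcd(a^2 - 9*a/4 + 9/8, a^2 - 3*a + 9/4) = a - 3/2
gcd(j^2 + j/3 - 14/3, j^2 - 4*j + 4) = j - 2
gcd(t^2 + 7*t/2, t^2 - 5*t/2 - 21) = t + 7/2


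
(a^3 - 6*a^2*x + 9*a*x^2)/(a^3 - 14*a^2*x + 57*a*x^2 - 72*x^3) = a/(a - 8*x)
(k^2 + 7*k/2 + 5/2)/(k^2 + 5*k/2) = (k + 1)/k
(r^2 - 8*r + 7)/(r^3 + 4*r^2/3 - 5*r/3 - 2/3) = 3*(r - 7)/(3*r^2 + 7*r + 2)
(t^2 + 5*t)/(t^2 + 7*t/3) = 3*(t + 5)/(3*t + 7)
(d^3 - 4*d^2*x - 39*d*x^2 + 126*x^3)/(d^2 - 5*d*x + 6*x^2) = (-d^2 + d*x + 42*x^2)/(-d + 2*x)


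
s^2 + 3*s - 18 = (s - 3)*(s + 6)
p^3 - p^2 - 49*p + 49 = (p - 7)*(p - 1)*(p + 7)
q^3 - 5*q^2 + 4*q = q*(q - 4)*(q - 1)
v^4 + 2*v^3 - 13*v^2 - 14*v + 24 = (v - 3)*(v - 1)*(v + 2)*(v + 4)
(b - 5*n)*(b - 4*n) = b^2 - 9*b*n + 20*n^2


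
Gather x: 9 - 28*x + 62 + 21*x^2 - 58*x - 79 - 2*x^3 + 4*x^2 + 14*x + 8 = -2*x^3 + 25*x^2 - 72*x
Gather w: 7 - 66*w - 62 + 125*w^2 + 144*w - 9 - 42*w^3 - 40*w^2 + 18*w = -42*w^3 + 85*w^2 + 96*w - 64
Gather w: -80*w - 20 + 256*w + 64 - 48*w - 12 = 128*w + 32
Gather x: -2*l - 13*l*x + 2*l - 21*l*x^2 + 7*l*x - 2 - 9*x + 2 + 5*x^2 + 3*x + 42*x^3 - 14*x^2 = 42*x^3 + x^2*(-21*l - 9) + x*(-6*l - 6)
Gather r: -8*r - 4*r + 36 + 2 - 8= 30 - 12*r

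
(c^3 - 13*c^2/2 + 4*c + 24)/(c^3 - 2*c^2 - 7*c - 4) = (c^2 - 5*c/2 - 6)/(c^2 + 2*c + 1)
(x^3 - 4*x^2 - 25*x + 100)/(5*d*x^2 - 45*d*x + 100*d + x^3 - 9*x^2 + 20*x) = (x + 5)/(5*d + x)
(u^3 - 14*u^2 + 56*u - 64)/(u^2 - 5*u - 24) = (u^2 - 6*u + 8)/(u + 3)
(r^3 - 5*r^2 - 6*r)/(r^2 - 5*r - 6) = r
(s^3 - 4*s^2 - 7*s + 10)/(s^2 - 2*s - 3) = (-s^3 + 4*s^2 + 7*s - 10)/(-s^2 + 2*s + 3)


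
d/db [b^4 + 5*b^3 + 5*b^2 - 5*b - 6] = 4*b^3 + 15*b^2 + 10*b - 5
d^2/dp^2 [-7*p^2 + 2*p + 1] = -14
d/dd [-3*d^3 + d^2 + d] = -9*d^2 + 2*d + 1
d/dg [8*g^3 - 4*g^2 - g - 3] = 24*g^2 - 8*g - 1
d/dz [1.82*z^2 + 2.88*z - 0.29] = 3.64*z + 2.88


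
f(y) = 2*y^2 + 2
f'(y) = 4*y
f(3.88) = 32.11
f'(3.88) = 15.52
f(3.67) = 28.94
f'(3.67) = 14.68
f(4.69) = 45.99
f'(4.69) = 18.76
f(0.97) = 3.88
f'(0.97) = 3.88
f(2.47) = 14.20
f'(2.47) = 9.88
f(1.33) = 5.54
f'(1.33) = 5.32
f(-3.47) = 26.08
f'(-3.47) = -13.88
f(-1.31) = 5.43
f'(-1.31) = -5.24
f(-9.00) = 164.00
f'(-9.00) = -36.00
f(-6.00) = 74.00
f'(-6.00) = -24.00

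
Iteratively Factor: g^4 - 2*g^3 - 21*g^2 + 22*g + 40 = (g - 5)*(g^3 + 3*g^2 - 6*g - 8) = (g - 5)*(g - 2)*(g^2 + 5*g + 4) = (g - 5)*(g - 2)*(g + 1)*(g + 4)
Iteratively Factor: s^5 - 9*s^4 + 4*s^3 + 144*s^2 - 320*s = (s)*(s^4 - 9*s^3 + 4*s^2 + 144*s - 320) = s*(s - 4)*(s^3 - 5*s^2 - 16*s + 80) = s*(s - 4)^2*(s^2 - s - 20) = s*(s - 4)^2*(s + 4)*(s - 5)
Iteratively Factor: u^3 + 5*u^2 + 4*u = (u)*(u^2 + 5*u + 4) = u*(u + 4)*(u + 1)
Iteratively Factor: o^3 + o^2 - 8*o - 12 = (o + 2)*(o^2 - o - 6) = (o + 2)^2*(o - 3)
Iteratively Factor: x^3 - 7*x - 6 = (x + 2)*(x^2 - 2*x - 3) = (x - 3)*(x + 2)*(x + 1)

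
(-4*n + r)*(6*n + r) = -24*n^2 + 2*n*r + r^2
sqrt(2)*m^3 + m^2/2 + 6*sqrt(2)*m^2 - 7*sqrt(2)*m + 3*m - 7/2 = (m - 1)*(m + 7)*(sqrt(2)*m + 1/2)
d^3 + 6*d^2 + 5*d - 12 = (d - 1)*(d + 3)*(d + 4)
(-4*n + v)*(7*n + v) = -28*n^2 + 3*n*v + v^2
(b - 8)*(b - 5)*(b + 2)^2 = b^4 - 9*b^3 - 8*b^2 + 108*b + 160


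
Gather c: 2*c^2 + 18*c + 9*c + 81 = 2*c^2 + 27*c + 81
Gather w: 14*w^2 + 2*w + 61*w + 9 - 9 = 14*w^2 + 63*w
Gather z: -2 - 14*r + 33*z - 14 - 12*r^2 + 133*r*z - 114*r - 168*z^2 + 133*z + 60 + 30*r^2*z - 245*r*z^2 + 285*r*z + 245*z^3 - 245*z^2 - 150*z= -12*r^2 - 128*r + 245*z^3 + z^2*(-245*r - 413) + z*(30*r^2 + 418*r + 16) + 44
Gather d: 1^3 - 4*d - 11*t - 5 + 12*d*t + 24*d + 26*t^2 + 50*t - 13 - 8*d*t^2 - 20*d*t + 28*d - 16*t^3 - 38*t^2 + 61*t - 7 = d*(-8*t^2 - 8*t + 48) - 16*t^3 - 12*t^2 + 100*t - 24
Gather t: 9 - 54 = -45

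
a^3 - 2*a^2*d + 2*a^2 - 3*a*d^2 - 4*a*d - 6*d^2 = (a + 2)*(a - 3*d)*(a + d)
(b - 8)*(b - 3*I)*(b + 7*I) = b^3 - 8*b^2 + 4*I*b^2 + 21*b - 32*I*b - 168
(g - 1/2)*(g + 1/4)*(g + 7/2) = g^3 + 13*g^2/4 - g - 7/16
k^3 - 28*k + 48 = (k - 4)*(k - 2)*(k + 6)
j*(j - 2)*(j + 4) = j^3 + 2*j^2 - 8*j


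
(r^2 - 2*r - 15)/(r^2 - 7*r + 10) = (r + 3)/(r - 2)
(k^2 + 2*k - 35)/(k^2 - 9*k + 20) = (k + 7)/(k - 4)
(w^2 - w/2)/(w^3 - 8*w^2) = (w - 1/2)/(w*(w - 8))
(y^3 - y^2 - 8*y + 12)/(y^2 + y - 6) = y - 2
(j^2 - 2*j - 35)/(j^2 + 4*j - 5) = (j - 7)/(j - 1)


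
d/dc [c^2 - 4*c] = 2*c - 4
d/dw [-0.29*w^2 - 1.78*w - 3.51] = -0.58*w - 1.78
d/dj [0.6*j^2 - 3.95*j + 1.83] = 1.2*j - 3.95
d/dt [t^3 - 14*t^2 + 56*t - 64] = 3*t^2 - 28*t + 56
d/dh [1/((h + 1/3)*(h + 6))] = 3*(-6*h - 19)/(9*h^4 + 114*h^3 + 397*h^2 + 228*h + 36)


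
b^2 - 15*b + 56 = (b - 8)*(b - 7)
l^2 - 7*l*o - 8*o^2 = (l - 8*o)*(l + o)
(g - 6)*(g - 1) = g^2 - 7*g + 6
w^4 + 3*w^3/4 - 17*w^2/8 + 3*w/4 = w*(w - 3/4)*(w - 1/2)*(w + 2)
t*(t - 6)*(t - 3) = t^3 - 9*t^2 + 18*t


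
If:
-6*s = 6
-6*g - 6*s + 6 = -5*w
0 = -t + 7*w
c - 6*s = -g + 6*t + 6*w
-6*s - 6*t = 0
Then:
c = -53/42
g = 89/42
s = -1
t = 1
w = 1/7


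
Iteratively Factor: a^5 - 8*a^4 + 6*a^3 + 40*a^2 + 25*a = (a + 1)*(a^4 - 9*a^3 + 15*a^2 + 25*a) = (a - 5)*(a + 1)*(a^3 - 4*a^2 - 5*a) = (a - 5)*(a + 1)^2*(a^2 - 5*a) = a*(a - 5)*(a + 1)^2*(a - 5)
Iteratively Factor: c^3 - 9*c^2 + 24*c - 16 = (c - 4)*(c^2 - 5*c + 4) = (c - 4)^2*(c - 1)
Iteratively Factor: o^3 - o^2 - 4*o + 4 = (o - 1)*(o^2 - 4) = (o - 2)*(o - 1)*(o + 2)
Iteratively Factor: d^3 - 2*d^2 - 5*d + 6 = (d - 3)*(d^2 + d - 2) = (d - 3)*(d - 1)*(d + 2)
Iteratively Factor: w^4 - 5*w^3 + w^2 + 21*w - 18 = (w + 2)*(w^3 - 7*w^2 + 15*w - 9) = (w - 1)*(w + 2)*(w^2 - 6*w + 9) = (w - 3)*(w - 1)*(w + 2)*(w - 3)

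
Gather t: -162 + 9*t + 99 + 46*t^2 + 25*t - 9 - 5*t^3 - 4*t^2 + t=-5*t^3 + 42*t^2 + 35*t - 72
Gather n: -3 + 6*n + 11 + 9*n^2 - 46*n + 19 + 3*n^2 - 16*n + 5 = 12*n^2 - 56*n + 32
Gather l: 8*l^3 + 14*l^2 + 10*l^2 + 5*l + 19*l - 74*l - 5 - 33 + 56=8*l^3 + 24*l^2 - 50*l + 18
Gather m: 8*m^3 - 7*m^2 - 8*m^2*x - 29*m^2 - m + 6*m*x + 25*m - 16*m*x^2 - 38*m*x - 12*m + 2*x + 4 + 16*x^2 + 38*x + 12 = 8*m^3 + m^2*(-8*x - 36) + m*(-16*x^2 - 32*x + 12) + 16*x^2 + 40*x + 16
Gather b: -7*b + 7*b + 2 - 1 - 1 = 0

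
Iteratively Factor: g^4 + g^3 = (g)*(g^3 + g^2) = g^2*(g^2 + g) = g^3*(g + 1)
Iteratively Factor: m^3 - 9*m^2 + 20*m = (m - 5)*(m^2 - 4*m) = (m - 5)*(m - 4)*(m)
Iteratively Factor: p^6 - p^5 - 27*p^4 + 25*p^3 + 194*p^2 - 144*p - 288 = (p + 1)*(p^5 - 2*p^4 - 25*p^3 + 50*p^2 + 144*p - 288) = (p - 2)*(p + 1)*(p^4 - 25*p^2 + 144) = (p - 4)*(p - 2)*(p + 1)*(p^3 + 4*p^2 - 9*p - 36) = (p - 4)*(p - 2)*(p + 1)*(p + 4)*(p^2 - 9) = (p - 4)*(p - 2)*(p + 1)*(p + 3)*(p + 4)*(p - 3)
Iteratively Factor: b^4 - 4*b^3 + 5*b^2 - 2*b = (b - 2)*(b^3 - 2*b^2 + b) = (b - 2)*(b - 1)*(b^2 - b) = (b - 2)*(b - 1)^2*(b)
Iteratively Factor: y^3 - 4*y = (y - 2)*(y^2 + 2*y) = y*(y - 2)*(y + 2)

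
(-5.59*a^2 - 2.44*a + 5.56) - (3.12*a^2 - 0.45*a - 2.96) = -8.71*a^2 - 1.99*a + 8.52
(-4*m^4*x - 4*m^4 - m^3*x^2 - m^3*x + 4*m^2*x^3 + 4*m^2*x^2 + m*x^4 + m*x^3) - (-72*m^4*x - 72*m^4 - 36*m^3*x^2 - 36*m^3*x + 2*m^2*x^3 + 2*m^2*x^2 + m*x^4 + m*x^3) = 68*m^4*x + 68*m^4 + 35*m^3*x^2 + 35*m^3*x + 2*m^2*x^3 + 2*m^2*x^2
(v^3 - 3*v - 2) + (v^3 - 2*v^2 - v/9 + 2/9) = 2*v^3 - 2*v^2 - 28*v/9 - 16/9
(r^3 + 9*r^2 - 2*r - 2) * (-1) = -r^3 - 9*r^2 + 2*r + 2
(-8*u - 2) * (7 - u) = 8*u^2 - 54*u - 14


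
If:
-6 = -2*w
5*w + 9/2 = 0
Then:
No Solution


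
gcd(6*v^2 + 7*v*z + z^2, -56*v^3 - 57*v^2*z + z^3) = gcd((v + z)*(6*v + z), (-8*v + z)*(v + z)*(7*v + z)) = v + z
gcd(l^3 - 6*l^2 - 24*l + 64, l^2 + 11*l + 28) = l + 4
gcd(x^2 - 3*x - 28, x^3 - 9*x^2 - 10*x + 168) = x^2 - 3*x - 28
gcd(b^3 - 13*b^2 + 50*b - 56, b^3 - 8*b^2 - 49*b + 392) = b - 7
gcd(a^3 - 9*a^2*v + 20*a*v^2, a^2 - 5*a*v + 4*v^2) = -a + 4*v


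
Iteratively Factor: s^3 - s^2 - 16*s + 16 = (s - 4)*(s^2 + 3*s - 4) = (s - 4)*(s + 4)*(s - 1)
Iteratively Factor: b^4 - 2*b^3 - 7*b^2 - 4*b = (b + 1)*(b^3 - 3*b^2 - 4*b) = (b - 4)*(b + 1)*(b^2 + b) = (b - 4)*(b + 1)^2*(b)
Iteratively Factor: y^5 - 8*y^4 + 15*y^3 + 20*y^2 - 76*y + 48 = (y + 2)*(y^4 - 10*y^3 + 35*y^2 - 50*y + 24) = (y - 3)*(y + 2)*(y^3 - 7*y^2 + 14*y - 8) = (y - 3)*(y - 1)*(y + 2)*(y^2 - 6*y + 8) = (y - 4)*(y - 3)*(y - 1)*(y + 2)*(y - 2)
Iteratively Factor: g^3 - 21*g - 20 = (g - 5)*(g^2 + 5*g + 4) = (g - 5)*(g + 1)*(g + 4)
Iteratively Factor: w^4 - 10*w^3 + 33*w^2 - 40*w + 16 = (w - 4)*(w^3 - 6*w^2 + 9*w - 4) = (w - 4)*(w - 1)*(w^2 - 5*w + 4) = (w - 4)*(w - 1)^2*(w - 4)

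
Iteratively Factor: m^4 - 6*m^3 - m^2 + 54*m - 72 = (m - 4)*(m^3 - 2*m^2 - 9*m + 18) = (m - 4)*(m + 3)*(m^2 - 5*m + 6) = (m - 4)*(m - 2)*(m + 3)*(m - 3)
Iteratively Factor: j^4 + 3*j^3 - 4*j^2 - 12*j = (j - 2)*(j^3 + 5*j^2 + 6*j) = (j - 2)*(j + 3)*(j^2 + 2*j) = (j - 2)*(j + 2)*(j + 3)*(j)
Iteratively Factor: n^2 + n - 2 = (n + 2)*(n - 1)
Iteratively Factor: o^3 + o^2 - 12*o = (o + 4)*(o^2 - 3*o) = o*(o + 4)*(o - 3)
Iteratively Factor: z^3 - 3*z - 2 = (z - 2)*(z^2 + 2*z + 1) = (z - 2)*(z + 1)*(z + 1)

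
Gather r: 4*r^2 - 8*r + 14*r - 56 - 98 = 4*r^2 + 6*r - 154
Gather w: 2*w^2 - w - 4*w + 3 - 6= 2*w^2 - 5*w - 3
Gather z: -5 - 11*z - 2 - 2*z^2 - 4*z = -2*z^2 - 15*z - 7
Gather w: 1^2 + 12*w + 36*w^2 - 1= 36*w^2 + 12*w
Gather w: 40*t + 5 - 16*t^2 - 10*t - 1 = -16*t^2 + 30*t + 4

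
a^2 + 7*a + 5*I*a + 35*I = (a + 7)*(a + 5*I)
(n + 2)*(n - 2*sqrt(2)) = n^2 - 2*sqrt(2)*n + 2*n - 4*sqrt(2)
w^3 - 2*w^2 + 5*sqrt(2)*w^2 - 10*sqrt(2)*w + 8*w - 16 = (w - 2)*(w + sqrt(2))*(w + 4*sqrt(2))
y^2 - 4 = (y - 2)*(y + 2)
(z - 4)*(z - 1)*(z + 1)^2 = z^4 - 3*z^3 - 5*z^2 + 3*z + 4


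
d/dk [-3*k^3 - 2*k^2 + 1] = k*(-9*k - 4)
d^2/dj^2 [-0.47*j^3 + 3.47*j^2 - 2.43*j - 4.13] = 6.94 - 2.82*j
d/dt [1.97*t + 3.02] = 1.97000000000000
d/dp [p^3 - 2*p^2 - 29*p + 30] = 3*p^2 - 4*p - 29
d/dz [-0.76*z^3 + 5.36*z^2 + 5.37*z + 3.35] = -2.28*z^2 + 10.72*z + 5.37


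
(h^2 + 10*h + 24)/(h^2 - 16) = (h + 6)/(h - 4)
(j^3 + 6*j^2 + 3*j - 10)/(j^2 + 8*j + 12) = (j^2 + 4*j - 5)/(j + 6)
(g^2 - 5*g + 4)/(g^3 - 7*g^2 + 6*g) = (g - 4)/(g*(g - 6))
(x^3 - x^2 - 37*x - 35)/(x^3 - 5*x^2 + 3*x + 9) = (x^2 - 2*x - 35)/(x^2 - 6*x + 9)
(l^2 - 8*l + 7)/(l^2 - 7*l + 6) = (l - 7)/(l - 6)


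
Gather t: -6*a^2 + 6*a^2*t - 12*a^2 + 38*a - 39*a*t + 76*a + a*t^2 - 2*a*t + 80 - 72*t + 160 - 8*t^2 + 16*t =-18*a^2 + 114*a + t^2*(a - 8) + t*(6*a^2 - 41*a - 56) + 240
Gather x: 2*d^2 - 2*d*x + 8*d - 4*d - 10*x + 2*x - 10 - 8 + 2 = 2*d^2 + 4*d + x*(-2*d - 8) - 16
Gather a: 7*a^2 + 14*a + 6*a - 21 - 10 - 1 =7*a^2 + 20*a - 32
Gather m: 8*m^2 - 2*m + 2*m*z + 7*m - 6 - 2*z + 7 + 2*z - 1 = 8*m^2 + m*(2*z + 5)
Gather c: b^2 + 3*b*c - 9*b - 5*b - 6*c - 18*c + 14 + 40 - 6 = b^2 - 14*b + c*(3*b - 24) + 48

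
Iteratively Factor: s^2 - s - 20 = (s - 5)*(s + 4)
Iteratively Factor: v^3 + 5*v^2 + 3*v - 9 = (v + 3)*(v^2 + 2*v - 3) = (v - 1)*(v + 3)*(v + 3)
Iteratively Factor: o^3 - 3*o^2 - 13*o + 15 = (o - 5)*(o^2 + 2*o - 3) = (o - 5)*(o + 3)*(o - 1)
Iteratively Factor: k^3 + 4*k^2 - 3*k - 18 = (k - 2)*(k^2 + 6*k + 9) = (k - 2)*(k + 3)*(k + 3)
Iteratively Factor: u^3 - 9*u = (u + 3)*(u^2 - 3*u) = (u - 3)*(u + 3)*(u)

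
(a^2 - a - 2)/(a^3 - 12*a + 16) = (a + 1)/(a^2 + 2*a - 8)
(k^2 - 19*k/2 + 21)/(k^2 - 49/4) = 2*(k - 6)/(2*k + 7)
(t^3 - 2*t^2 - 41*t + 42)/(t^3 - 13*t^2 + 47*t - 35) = (t + 6)/(t - 5)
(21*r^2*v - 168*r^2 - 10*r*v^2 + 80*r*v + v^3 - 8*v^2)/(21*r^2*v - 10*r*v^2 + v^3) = (v - 8)/v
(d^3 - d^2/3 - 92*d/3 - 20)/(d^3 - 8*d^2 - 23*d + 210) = (d + 2/3)/(d - 7)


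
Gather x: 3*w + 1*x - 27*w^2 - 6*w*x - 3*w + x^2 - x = -27*w^2 - 6*w*x + x^2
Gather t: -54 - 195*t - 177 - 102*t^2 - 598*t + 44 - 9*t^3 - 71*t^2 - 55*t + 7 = -9*t^3 - 173*t^2 - 848*t - 180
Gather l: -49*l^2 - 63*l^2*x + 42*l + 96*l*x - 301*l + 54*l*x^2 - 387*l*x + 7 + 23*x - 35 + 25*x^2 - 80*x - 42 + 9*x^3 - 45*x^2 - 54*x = l^2*(-63*x - 49) + l*(54*x^2 - 291*x - 259) + 9*x^3 - 20*x^2 - 111*x - 70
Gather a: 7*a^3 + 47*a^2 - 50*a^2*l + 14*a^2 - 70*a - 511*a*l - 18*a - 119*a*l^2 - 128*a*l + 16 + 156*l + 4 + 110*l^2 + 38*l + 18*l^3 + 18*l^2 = 7*a^3 + a^2*(61 - 50*l) + a*(-119*l^2 - 639*l - 88) + 18*l^3 + 128*l^2 + 194*l + 20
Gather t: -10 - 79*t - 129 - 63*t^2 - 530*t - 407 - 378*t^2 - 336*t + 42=-441*t^2 - 945*t - 504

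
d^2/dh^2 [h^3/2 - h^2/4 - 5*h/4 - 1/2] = 3*h - 1/2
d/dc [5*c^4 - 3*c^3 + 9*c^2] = c*(20*c^2 - 9*c + 18)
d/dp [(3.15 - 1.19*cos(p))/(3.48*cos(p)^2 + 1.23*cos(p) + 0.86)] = (-4.1412*cos(p)^2 + 21.924*cos(p) + 4.8979)*sin(p)/(12.1104*cos(p)^4 + 8.5608*cos(p)^3 + 7.4985*cos(p)^2 + 2.1156*cos(p) + 0.7396)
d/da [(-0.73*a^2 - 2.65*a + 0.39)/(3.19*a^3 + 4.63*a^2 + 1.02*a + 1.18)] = (2.3287*a^4 + 16.907*a^3 + 7.7926*a^2 - 5.3342*a - 3.5248)/(10.1761*a^6 + 29.5394*a^5 + 27.9445*a^4 + 16.9736*a^3 + 11.9672*a^2 + 2.4072*a + 1.3924)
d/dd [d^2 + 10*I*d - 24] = 2*d + 10*I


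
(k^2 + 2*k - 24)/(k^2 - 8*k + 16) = (k + 6)/(k - 4)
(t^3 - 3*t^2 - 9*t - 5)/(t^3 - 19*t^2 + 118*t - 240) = (t^2 + 2*t + 1)/(t^2 - 14*t + 48)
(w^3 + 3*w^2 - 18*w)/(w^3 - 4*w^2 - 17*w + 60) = w*(w + 6)/(w^2 - w - 20)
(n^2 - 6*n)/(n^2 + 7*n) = (n - 6)/(n + 7)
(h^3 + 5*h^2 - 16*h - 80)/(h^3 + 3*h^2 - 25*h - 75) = (h^2 - 16)/(h^2 - 2*h - 15)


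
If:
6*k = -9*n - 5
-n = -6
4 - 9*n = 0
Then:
No Solution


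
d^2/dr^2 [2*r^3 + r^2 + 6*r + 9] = 12*r + 2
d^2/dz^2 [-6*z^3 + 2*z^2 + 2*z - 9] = 4 - 36*z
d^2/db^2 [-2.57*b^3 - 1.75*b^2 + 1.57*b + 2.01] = -15.42*b - 3.5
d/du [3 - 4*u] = -4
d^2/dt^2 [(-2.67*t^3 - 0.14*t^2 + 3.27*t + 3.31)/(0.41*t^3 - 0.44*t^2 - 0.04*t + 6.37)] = (-1.77635683940025e-15*t^7 - 1.010404*t^6 + 3.035394*t^5 + 86.802576*t^4 - 18.03222*t^3 - 97.236372*t^2 - 646.569828*t + 8.869988)/(0.068921*t^9 - 0.221892*t^8 + 0.217956*t^7 + 3.170503*t^6 - 6.916152*t^5 + 3.070776*t^4 + 50.582195*t^3 - 53.530932*t^2 - 4.869228*t + 258.474853)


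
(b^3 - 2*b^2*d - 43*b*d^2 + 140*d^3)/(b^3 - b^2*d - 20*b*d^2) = (b^2 + 3*b*d - 28*d^2)/(b*(b + 4*d))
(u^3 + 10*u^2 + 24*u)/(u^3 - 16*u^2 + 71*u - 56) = u*(u^2 + 10*u + 24)/(u^3 - 16*u^2 + 71*u - 56)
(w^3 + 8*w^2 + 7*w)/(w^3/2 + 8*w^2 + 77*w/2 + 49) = 2*w*(w + 1)/(w^2 + 9*w + 14)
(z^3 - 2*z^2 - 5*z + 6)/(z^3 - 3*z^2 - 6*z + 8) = (z - 3)/(z - 4)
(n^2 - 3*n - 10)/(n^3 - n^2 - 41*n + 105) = (n + 2)/(n^2 + 4*n - 21)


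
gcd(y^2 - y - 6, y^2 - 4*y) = 1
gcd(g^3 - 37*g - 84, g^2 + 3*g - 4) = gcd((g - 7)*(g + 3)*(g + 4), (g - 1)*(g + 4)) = g + 4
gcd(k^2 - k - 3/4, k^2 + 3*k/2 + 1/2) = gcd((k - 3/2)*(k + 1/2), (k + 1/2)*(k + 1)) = k + 1/2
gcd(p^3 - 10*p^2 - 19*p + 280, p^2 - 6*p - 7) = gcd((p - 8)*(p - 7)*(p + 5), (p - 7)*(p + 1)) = p - 7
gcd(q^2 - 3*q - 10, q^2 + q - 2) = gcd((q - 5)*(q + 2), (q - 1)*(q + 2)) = q + 2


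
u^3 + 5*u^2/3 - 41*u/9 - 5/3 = (u - 5/3)*(u + 1/3)*(u + 3)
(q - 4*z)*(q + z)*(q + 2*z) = q^3 - q^2*z - 10*q*z^2 - 8*z^3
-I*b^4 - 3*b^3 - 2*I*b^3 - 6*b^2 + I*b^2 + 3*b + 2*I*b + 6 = (b + 1)*(b + 2)*(b - 3*I)*(-I*b + I)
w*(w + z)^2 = w^3 + 2*w^2*z + w*z^2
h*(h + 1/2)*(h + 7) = h^3 + 15*h^2/2 + 7*h/2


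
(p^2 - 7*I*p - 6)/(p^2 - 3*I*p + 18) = (p - I)/(p + 3*I)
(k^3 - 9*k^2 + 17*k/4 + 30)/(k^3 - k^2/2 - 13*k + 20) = (k^2 - 13*k/2 - 12)/(k^2 + 2*k - 8)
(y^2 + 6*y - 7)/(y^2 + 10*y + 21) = (y - 1)/(y + 3)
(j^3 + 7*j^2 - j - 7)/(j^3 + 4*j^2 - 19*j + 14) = (j + 1)/(j - 2)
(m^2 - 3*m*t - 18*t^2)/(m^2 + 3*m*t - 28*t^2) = (m^2 - 3*m*t - 18*t^2)/(m^2 + 3*m*t - 28*t^2)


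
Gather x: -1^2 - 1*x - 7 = -x - 8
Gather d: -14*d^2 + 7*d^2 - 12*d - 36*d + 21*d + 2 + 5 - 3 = -7*d^2 - 27*d + 4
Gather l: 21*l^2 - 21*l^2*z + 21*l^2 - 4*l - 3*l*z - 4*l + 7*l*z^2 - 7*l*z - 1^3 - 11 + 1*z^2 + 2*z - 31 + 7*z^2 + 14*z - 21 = l^2*(42 - 21*z) + l*(7*z^2 - 10*z - 8) + 8*z^2 + 16*z - 64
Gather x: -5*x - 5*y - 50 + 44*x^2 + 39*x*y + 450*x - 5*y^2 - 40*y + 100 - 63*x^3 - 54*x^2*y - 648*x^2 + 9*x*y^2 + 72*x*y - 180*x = -63*x^3 + x^2*(-54*y - 604) + x*(9*y^2 + 111*y + 265) - 5*y^2 - 45*y + 50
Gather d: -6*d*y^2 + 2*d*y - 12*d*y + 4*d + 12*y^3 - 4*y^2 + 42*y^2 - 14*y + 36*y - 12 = d*(-6*y^2 - 10*y + 4) + 12*y^3 + 38*y^2 + 22*y - 12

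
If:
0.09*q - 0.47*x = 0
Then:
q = 5.22222222222222*x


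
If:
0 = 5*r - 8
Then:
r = 8/5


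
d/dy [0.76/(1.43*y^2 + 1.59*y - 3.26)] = (-2.1736*y - 1.2084)/(1.43*y^2 + 1.59*y - 3.26)^2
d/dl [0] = 0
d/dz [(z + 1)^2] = 2*z + 2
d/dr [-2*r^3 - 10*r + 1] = -6*r^2 - 10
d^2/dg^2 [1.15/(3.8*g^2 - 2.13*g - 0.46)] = (33.212*g^2 - 18.6162*g - 1.15*(7.6*g - 2.13)*(15.2*g - 4.26) - 4.0204)/(-3.8*g^2 + 2.13*g + 0.46)^3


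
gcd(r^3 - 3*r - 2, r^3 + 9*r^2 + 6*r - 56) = r - 2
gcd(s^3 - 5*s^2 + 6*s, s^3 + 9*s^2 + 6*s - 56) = s - 2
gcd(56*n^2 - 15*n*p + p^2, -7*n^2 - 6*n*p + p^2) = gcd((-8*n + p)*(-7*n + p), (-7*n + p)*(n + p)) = -7*n + p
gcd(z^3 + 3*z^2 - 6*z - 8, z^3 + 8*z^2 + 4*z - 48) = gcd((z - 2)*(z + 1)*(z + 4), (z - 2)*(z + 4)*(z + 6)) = z^2 + 2*z - 8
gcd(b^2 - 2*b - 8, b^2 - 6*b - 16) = b + 2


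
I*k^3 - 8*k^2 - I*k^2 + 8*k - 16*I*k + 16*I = (k + 4*I)^2*(I*k - I)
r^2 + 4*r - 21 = (r - 3)*(r + 7)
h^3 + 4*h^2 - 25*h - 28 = (h - 4)*(h + 1)*(h + 7)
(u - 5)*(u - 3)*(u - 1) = u^3 - 9*u^2 + 23*u - 15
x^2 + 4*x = x*(x + 4)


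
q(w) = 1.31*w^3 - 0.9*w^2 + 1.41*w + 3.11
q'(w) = 3.93*w^2 - 1.8*w + 1.41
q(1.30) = 6.30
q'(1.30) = 5.71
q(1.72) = 9.54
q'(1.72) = 9.94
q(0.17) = 3.33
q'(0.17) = 1.22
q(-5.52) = -252.43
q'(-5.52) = 131.09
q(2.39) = 19.22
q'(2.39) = 19.56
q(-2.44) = -24.72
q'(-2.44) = 29.20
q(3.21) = 41.69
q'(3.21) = 36.13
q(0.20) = 3.37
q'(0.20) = 1.21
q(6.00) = 262.13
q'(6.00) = 132.09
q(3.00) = 34.61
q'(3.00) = 31.38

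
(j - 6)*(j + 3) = j^2 - 3*j - 18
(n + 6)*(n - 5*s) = n^2 - 5*n*s + 6*n - 30*s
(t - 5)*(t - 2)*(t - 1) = t^3 - 8*t^2 + 17*t - 10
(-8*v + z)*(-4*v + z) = 32*v^2 - 12*v*z + z^2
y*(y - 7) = y^2 - 7*y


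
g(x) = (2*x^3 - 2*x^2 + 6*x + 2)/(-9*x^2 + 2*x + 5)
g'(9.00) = -0.21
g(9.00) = -1.92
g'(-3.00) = -0.15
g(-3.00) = 1.07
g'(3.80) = -0.15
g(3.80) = -0.90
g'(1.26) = 3.14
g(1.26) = -1.53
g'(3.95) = -0.16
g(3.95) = -0.92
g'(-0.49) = 10.24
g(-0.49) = -0.89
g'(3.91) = -0.16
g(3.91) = -0.92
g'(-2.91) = -0.14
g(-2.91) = 1.06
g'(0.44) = 2.84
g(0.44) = 1.07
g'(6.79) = -0.20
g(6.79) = -1.45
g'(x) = (18*x - 2)*(2*x^3 - 2*x^2 + 6*x + 2)/(-9*x^2 + 2*x + 5)^2 + (6*x^2 - 4*x + 6)/(-9*x^2 + 2*x + 5) = 2*(-9*x^4 + 4*x^3 + 40*x^2 + 8*x + 13)/(81*x^4 - 36*x^3 - 86*x^2 + 20*x + 25)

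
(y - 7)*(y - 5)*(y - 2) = y^3 - 14*y^2 + 59*y - 70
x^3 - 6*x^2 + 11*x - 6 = (x - 3)*(x - 2)*(x - 1)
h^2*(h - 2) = h^3 - 2*h^2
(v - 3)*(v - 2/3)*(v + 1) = v^3 - 8*v^2/3 - 5*v/3 + 2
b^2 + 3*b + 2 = (b + 1)*(b + 2)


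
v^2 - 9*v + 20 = (v - 5)*(v - 4)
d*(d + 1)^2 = d^3 + 2*d^2 + d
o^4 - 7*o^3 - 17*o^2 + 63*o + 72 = (o - 8)*(o - 3)*(o + 1)*(o + 3)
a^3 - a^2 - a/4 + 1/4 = (a - 1)*(a - 1/2)*(a + 1/2)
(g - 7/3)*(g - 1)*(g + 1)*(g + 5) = g^4 + 8*g^3/3 - 38*g^2/3 - 8*g/3 + 35/3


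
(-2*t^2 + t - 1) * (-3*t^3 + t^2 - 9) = 6*t^5 - 5*t^4 + 4*t^3 + 17*t^2 - 9*t + 9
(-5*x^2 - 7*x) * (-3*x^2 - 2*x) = 15*x^4 + 31*x^3 + 14*x^2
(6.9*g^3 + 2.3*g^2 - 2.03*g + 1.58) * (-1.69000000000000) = -11.661*g^3 - 3.887*g^2 + 3.4307*g - 2.6702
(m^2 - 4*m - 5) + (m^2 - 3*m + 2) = 2*m^2 - 7*m - 3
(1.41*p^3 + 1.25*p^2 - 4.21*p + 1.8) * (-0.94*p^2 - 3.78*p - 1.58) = -1.3254*p^5 - 6.5048*p^4 - 2.9954*p^3 + 12.2468*p^2 - 0.152199999999999*p - 2.844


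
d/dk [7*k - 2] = 7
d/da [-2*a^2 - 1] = -4*a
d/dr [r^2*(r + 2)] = r*(3*r + 4)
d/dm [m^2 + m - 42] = 2*m + 1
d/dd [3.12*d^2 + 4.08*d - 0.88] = 6.24*d + 4.08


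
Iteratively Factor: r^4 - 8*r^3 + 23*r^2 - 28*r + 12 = (r - 1)*(r^3 - 7*r^2 + 16*r - 12) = (r - 3)*(r - 1)*(r^2 - 4*r + 4) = (r - 3)*(r - 2)*(r - 1)*(r - 2)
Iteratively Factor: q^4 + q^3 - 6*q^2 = (q - 2)*(q^3 + 3*q^2) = q*(q - 2)*(q^2 + 3*q) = q^2*(q - 2)*(q + 3)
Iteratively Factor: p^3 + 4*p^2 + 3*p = (p)*(p^2 + 4*p + 3) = p*(p + 1)*(p + 3)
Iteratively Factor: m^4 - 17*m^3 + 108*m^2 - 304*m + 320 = (m - 4)*(m^3 - 13*m^2 + 56*m - 80) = (m - 4)^2*(m^2 - 9*m + 20) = (m - 4)^3*(m - 5)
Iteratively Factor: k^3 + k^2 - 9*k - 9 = (k + 1)*(k^2 - 9) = (k + 1)*(k + 3)*(k - 3)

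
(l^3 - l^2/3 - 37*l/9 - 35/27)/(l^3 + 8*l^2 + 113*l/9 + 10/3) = (l - 7/3)/(l + 6)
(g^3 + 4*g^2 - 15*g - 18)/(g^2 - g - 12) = (-g^3 - 4*g^2 + 15*g + 18)/(-g^2 + g + 12)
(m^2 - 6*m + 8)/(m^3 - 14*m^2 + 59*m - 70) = (m - 4)/(m^2 - 12*m + 35)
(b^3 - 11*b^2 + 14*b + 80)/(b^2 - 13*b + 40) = b + 2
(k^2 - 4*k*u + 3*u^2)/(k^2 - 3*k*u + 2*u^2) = (-k + 3*u)/(-k + 2*u)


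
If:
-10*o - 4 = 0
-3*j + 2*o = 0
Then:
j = -4/15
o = -2/5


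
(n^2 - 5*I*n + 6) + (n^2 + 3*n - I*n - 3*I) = 2*n^2 + 3*n - 6*I*n + 6 - 3*I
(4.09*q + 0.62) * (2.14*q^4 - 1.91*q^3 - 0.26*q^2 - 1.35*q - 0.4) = 8.7526*q^5 - 6.4851*q^4 - 2.2476*q^3 - 5.6827*q^2 - 2.473*q - 0.248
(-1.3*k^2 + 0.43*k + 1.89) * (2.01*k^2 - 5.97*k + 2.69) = -2.613*k^4 + 8.6253*k^3 - 2.2652*k^2 - 10.1266*k + 5.0841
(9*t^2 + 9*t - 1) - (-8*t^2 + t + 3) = 17*t^2 + 8*t - 4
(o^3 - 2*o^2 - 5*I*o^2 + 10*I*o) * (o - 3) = o^4 - 5*o^3 - 5*I*o^3 + 6*o^2 + 25*I*o^2 - 30*I*o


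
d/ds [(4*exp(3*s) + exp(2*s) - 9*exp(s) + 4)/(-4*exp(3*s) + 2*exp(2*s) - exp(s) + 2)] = (12*exp(4*s) - 80*exp(3*s) + 89*exp(2*s) - 12*exp(s) - 14)*exp(s)/(16*exp(6*s) - 16*exp(5*s) + 12*exp(4*s) - 20*exp(3*s) + 9*exp(2*s) - 4*exp(s) + 4)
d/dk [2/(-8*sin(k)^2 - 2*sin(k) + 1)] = 4*(8*sin(k) + 1)*cos(k)/(8*sin(k)^2 + 2*sin(k) - 1)^2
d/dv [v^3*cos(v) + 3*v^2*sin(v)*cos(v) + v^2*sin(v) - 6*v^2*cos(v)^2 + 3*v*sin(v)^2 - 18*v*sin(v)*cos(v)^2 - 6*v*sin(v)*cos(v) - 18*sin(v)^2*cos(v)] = -v^3*sin(v) + 6*v^2*sin(2*v) + 4*v^2*cos(v) + 3*v^2*cos(2*v) + 2*v*sin(v) + 6*v*sin(2*v) - 9*v*cos(v)/2 - 12*v*cos(2*v) - 27*v*cos(3*v)/2 - 6*v - 3*sin(2*v) - 18*sin(3*v) - 3*cos(2*v)/2 + 3/2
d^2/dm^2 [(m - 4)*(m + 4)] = 2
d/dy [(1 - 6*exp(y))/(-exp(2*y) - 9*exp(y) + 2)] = (-6*exp(2*y) + 2*exp(y) - 3)*exp(y)/(exp(4*y) + 18*exp(3*y) + 77*exp(2*y) - 36*exp(y) + 4)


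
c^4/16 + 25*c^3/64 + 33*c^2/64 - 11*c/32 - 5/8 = (c/4 + 1/2)*(c/4 + 1)*(c - 1)*(c + 5/4)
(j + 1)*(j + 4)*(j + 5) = j^3 + 10*j^2 + 29*j + 20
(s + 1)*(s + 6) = s^2 + 7*s + 6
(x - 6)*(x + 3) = x^2 - 3*x - 18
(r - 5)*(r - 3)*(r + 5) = r^3 - 3*r^2 - 25*r + 75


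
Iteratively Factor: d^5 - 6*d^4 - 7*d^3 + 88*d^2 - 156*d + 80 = (d + 4)*(d^4 - 10*d^3 + 33*d^2 - 44*d + 20) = (d - 2)*(d + 4)*(d^3 - 8*d^2 + 17*d - 10) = (d - 5)*(d - 2)*(d + 4)*(d^2 - 3*d + 2) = (d - 5)*(d - 2)^2*(d + 4)*(d - 1)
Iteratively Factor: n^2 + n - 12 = (n - 3)*(n + 4)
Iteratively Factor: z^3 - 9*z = (z)*(z^2 - 9) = z*(z + 3)*(z - 3)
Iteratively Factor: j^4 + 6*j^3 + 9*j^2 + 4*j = (j)*(j^3 + 6*j^2 + 9*j + 4) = j*(j + 1)*(j^2 + 5*j + 4) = j*(j + 1)*(j + 4)*(j + 1)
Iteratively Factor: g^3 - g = (g)*(g^2 - 1) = g*(g - 1)*(g + 1)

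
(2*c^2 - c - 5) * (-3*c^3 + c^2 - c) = -6*c^5 + 5*c^4 + 12*c^3 - 4*c^2 + 5*c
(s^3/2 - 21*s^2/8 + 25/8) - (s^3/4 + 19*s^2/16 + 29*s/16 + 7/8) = s^3/4 - 61*s^2/16 - 29*s/16 + 9/4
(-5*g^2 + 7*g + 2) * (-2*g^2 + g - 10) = 10*g^4 - 19*g^3 + 53*g^2 - 68*g - 20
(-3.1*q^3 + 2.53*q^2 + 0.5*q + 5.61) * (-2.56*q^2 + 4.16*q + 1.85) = 7.936*q^5 - 19.3728*q^4 + 3.5098*q^3 - 7.6011*q^2 + 24.2626*q + 10.3785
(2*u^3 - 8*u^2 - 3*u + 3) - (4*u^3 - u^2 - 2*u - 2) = -2*u^3 - 7*u^2 - u + 5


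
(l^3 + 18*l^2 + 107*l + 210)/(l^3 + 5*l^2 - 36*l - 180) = (l + 7)/(l - 6)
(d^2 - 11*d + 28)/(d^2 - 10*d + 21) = (d - 4)/(d - 3)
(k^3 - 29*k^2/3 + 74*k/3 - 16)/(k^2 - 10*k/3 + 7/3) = (3*k^2 - 26*k + 48)/(3*k - 7)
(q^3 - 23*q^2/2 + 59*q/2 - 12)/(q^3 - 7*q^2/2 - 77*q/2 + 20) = (q - 3)/(q + 5)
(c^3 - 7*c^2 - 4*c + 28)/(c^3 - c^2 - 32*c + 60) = (c^2 - 5*c - 14)/(c^2 + c - 30)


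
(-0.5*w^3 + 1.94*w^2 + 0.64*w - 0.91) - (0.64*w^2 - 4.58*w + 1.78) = -0.5*w^3 + 1.3*w^2 + 5.22*w - 2.69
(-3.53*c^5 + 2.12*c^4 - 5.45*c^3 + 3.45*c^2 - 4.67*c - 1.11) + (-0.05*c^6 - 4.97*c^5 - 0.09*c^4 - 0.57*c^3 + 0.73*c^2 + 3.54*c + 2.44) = -0.05*c^6 - 8.5*c^5 + 2.03*c^4 - 6.02*c^3 + 4.18*c^2 - 1.13*c + 1.33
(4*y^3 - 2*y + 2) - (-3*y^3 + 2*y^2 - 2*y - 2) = 7*y^3 - 2*y^2 + 4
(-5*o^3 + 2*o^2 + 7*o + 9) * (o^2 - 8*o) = -5*o^5 + 42*o^4 - 9*o^3 - 47*o^2 - 72*o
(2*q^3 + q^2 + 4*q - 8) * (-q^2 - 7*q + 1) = -2*q^5 - 15*q^4 - 9*q^3 - 19*q^2 + 60*q - 8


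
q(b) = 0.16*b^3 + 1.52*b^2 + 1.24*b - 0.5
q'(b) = 0.48*b^2 + 3.04*b + 1.24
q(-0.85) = -0.55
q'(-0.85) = -1.00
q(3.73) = 33.58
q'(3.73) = 19.26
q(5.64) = 83.55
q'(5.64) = 33.65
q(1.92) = 8.62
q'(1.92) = 8.85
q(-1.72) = 1.05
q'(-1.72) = -2.57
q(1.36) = 4.40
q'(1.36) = 6.26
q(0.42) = 0.30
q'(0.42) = 2.60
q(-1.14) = -0.18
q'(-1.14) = -1.60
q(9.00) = 250.42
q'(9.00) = 67.48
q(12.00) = 509.74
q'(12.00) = 106.84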